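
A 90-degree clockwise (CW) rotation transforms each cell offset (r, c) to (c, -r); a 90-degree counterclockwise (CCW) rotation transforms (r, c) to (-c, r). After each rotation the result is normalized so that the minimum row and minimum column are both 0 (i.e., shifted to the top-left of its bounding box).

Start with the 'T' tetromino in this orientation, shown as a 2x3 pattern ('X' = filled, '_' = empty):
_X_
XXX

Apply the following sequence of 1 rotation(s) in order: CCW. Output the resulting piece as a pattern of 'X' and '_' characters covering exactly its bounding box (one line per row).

Start:
_X_
XXX
After rotation 1 (CCW):
_X
XX
_X

Answer: _X
XX
_X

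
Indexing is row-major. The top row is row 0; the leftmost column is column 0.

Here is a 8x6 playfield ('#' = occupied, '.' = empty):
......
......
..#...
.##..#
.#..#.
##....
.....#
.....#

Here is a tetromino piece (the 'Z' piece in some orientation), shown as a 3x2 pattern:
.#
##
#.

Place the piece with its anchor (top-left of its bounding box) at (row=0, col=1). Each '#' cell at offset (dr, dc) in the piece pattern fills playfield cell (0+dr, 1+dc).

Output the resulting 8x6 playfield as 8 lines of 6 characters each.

Fill (0+0,1+1) = (0,2)
Fill (0+1,1+0) = (1,1)
Fill (0+1,1+1) = (1,2)
Fill (0+2,1+0) = (2,1)

Answer: ..#...
.##...
.##...
.##..#
.#..#.
##....
.....#
.....#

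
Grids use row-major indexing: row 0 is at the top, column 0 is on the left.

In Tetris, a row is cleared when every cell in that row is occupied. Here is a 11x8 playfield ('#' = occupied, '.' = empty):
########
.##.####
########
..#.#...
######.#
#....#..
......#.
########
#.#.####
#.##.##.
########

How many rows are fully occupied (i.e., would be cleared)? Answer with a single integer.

Check each row:
  row 0: 0 empty cells -> FULL (clear)
  row 1: 2 empty cells -> not full
  row 2: 0 empty cells -> FULL (clear)
  row 3: 6 empty cells -> not full
  row 4: 1 empty cell -> not full
  row 5: 6 empty cells -> not full
  row 6: 7 empty cells -> not full
  row 7: 0 empty cells -> FULL (clear)
  row 8: 2 empty cells -> not full
  row 9: 3 empty cells -> not full
  row 10: 0 empty cells -> FULL (clear)
Total rows cleared: 4

Answer: 4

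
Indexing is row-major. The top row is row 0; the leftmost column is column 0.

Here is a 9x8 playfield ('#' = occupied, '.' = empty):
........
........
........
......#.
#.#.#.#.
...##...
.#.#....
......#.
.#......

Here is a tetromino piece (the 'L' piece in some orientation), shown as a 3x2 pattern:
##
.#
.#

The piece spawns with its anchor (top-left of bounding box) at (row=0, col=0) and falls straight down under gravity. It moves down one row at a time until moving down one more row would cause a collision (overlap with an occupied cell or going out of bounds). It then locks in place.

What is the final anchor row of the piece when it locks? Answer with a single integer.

Spawn at (row=0, col=0). Try each row:
  row 0: fits
  row 1: fits
  row 2: fits
  row 3: fits
  row 4: blocked -> lock at row 3

Answer: 3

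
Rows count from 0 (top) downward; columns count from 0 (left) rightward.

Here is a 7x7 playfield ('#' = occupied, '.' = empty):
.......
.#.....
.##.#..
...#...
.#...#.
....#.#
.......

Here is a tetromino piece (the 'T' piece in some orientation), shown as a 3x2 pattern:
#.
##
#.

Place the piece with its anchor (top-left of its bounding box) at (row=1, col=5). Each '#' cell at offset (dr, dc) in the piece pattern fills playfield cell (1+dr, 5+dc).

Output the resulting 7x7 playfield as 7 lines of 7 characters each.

Fill (1+0,5+0) = (1,5)
Fill (1+1,5+0) = (2,5)
Fill (1+1,5+1) = (2,6)
Fill (1+2,5+0) = (3,5)

Answer: .......
.#...#.
.##.###
...#.#.
.#...#.
....#.#
.......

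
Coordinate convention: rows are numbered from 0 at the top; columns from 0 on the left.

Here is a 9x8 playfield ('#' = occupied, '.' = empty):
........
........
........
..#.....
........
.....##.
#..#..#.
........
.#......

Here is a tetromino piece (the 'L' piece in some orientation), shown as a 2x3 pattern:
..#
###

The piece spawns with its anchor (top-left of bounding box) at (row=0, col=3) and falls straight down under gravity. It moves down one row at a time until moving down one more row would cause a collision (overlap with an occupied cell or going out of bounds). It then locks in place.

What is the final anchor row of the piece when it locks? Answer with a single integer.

Answer: 3

Derivation:
Spawn at (row=0, col=3). Try each row:
  row 0: fits
  row 1: fits
  row 2: fits
  row 3: fits
  row 4: blocked -> lock at row 3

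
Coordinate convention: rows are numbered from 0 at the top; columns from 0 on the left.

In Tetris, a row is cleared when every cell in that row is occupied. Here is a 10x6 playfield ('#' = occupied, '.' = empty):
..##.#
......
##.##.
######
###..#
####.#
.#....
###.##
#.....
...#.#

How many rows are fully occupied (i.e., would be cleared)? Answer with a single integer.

Answer: 1

Derivation:
Check each row:
  row 0: 3 empty cells -> not full
  row 1: 6 empty cells -> not full
  row 2: 2 empty cells -> not full
  row 3: 0 empty cells -> FULL (clear)
  row 4: 2 empty cells -> not full
  row 5: 1 empty cell -> not full
  row 6: 5 empty cells -> not full
  row 7: 1 empty cell -> not full
  row 8: 5 empty cells -> not full
  row 9: 4 empty cells -> not full
Total rows cleared: 1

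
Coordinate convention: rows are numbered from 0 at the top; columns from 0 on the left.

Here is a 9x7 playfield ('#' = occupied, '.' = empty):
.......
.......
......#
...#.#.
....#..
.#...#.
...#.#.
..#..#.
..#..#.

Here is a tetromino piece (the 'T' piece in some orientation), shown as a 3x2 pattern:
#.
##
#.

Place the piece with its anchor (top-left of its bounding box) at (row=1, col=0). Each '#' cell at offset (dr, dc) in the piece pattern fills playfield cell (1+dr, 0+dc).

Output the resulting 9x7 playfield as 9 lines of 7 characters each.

Answer: .......
#......
##....#
#..#.#.
....#..
.#...#.
...#.#.
..#..#.
..#..#.

Derivation:
Fill (1+0,0+0) = (1,0)
Fill (1+1,0+0) = (2,0)
Fill (1+1,0+1) = (2,1)
Fill (1+2,0+0) = (3,0)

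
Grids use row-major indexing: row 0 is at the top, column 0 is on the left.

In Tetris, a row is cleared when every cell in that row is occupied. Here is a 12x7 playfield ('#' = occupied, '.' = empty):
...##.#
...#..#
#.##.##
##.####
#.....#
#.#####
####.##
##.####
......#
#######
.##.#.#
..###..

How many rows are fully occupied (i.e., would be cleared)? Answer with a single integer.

Answer: 1

Derivation:
Check each row:
  row 0: 4 empty cells -> not full
  row 1: 5 empty cells -> not full
  row 2: 2 empty cells -> not full
  row 3: 1 empty cell -> not full
  row 4: 5 empty cells -> not full
  row 5: 1 empty cell -> not full
  row 6: 1 empty cell -> not full
  row 7: 1 empty cell -> not full
  row 8: 6 empty cells -> not full
  row 9: 0 empty cells -> FULL (clear)
  row 10: 3 empty cells -> not full
  row 11: 4 empty cells -> not full
Total rows cleared: 1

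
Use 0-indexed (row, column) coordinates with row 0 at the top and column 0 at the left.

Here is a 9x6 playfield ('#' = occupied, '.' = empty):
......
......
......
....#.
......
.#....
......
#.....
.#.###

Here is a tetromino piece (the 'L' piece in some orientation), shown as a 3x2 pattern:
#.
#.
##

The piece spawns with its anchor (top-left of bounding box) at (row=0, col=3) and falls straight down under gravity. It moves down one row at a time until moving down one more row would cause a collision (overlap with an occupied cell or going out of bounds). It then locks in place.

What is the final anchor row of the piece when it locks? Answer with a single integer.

Answer: 0

Derivation:
Spawn at (row=0, col=3). Try each row:
  row 0: fits
  row 1: blocked -> lock at row 0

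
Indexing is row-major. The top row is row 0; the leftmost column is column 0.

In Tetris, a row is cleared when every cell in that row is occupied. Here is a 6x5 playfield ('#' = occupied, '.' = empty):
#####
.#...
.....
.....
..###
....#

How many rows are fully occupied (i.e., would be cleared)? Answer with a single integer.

Answer: 1

Derivation:
Check each row:
  row 0: 0 empty cells -> FULL (clear)
  row 1: 4 empty cells -> not full
  row 2: 5 empty cells -> not full
  row 3: 5 empty cells -> not full
  row 4: 2 empty cells -> not full
  row 5: 4 empty cells -> not full
Total rows cleared: 1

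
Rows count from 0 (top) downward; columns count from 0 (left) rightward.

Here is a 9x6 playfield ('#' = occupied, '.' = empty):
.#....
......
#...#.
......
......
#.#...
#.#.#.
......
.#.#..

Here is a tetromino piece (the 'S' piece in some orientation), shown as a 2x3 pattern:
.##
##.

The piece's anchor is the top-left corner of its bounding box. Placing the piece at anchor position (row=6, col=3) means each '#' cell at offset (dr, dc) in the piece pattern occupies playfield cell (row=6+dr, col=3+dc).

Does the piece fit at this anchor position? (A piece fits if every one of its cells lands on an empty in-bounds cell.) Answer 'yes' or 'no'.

Check each piece cell at anchor (6, 3):
  offset (0,1) -> (6,4): occupied ('#') -> FAIL
  offset (0,2) -> (6,5): empty -> OK
  offset (1,0) -> (7,3): empty -> OK
  offset (1,1) -> (7,4): empty -> OK
All cells valid: no

Answer: no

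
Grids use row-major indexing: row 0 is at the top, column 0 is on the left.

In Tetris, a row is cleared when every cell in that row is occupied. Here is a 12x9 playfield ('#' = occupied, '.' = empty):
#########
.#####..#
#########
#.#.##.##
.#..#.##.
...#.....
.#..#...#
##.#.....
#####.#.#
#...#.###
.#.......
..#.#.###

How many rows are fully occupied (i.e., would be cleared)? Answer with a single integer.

Answer: 2

Derivation:
Check each row:
  row 0: 0 empty cells -> FULL (clear)
  row 1: 3 empty cells -> not full
  row 2: 0 empty cells -> FULL (clear)
  row 3: 3 empty cells -> not full
  row 4: 5 empty cells -> not full
  row 5: 8 empty cells -> not full
  row 6: 6 empty cells -> not full
  row 7: 6 empty cells -> not full
  row 8: 2 empty cells -> not full
  row 9: 4 empty cells -> not full
  row 10: 8 empty cells -> not full
  row 11: 4 empty cells -> not full
Total rows cleared: 2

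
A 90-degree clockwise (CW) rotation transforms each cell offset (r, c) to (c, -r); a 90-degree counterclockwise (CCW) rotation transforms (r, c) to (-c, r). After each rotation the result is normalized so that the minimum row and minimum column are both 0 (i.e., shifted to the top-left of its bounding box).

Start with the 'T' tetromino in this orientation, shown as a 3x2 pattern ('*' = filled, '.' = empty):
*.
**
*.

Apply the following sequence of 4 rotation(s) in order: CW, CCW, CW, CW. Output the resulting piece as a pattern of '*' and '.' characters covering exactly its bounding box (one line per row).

Answer: .*
**
.*

Derivation:
Start:
*.
**
*.
After rotation 1 (CW):
***
.*.
After rotation 2 (CCW):
*.
**
*.
After rotation 3 (CW):
***
.*.
After rotation 4 (CW):
.*
**
.*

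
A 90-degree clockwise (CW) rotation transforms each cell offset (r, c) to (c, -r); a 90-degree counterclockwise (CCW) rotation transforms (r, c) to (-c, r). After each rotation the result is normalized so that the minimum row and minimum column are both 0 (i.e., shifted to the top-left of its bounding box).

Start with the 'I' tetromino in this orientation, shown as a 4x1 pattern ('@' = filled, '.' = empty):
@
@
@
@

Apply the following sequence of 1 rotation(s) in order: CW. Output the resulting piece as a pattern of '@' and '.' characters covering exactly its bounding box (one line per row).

Start:
@
@
@
@
After rotation 1 (CW):
@@@@

Answer: @@@@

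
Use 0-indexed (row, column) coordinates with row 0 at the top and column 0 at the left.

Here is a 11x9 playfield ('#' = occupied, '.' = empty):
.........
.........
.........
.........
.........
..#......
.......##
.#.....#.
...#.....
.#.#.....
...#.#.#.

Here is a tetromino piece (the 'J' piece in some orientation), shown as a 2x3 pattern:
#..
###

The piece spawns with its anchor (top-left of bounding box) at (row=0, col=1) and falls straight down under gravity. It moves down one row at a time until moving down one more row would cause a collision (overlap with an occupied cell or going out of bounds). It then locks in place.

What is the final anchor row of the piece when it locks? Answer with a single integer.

Answer: 3

Derivation:
Spawn at (row=0, col=1). Try each row:
  row 0: fits
  row 1: fits
  row 2: fits
  row 3: fits
  row 4: blocked -> lock at row 3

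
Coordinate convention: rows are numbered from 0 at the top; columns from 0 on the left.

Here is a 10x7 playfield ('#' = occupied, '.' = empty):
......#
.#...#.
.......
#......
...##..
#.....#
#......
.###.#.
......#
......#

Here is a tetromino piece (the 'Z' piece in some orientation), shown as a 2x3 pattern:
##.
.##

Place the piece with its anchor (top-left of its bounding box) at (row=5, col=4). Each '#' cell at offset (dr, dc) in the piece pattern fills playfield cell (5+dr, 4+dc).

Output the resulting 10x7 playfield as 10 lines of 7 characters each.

Answer: ......#
.#...#.
.......
#......
...##..
#...###
#....##
.###.#.
......#
......#

Derivation:
Fill (5+0,4+0) = (5,4)
Fill (5+0,4+1) = (5,5)
Fill (5+1,4+1) = (6,5)
Fill (5+1,4+2) = (6,6)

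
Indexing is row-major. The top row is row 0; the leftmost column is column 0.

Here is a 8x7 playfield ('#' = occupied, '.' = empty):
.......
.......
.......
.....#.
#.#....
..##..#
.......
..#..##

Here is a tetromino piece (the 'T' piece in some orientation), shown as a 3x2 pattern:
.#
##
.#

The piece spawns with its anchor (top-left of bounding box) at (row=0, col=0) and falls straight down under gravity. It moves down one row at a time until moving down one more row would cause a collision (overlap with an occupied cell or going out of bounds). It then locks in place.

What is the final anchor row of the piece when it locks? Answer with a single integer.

Answer: 2

Derivation:
Spawn at (row=0, col=0). Try each row:
  row 0: fits
  row 1: fits
  row 2: fits
  row 3: blocked -> lock at row 2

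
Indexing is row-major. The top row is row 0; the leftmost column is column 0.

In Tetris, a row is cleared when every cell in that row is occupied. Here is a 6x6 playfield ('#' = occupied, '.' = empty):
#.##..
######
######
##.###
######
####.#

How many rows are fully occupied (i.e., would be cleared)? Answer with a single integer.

Check each row:
  row 0: 3 empty cells -> not full
  row 1: 0 empty cells -> FULL (clear)
  row 2: 0 empty cells -> FULL (clear)
  row 3: 1 empty cell -> not full
  row 4: 0 empty cells -> FULL (clear)
  row 5: 1 empty cell -> not full
Total rows cleared: 3

Answer: 3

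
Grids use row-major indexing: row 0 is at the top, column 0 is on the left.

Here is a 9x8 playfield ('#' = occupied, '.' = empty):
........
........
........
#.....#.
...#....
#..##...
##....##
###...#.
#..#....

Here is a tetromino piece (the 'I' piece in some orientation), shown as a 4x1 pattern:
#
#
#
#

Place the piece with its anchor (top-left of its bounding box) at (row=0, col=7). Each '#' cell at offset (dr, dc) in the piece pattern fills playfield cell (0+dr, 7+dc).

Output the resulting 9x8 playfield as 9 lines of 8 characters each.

Answer: .......#
.......#
.......#
#.....##
...#....
#..##...
##....##
###...#.
#..#....

Derivation:
Fill (0+0,7+0) = (0,7)
Fill (0+1,7+0) = (1,7)
Fill (0+2,7+0) = (2,7)
Fill (0+3,7+0) = (3,7)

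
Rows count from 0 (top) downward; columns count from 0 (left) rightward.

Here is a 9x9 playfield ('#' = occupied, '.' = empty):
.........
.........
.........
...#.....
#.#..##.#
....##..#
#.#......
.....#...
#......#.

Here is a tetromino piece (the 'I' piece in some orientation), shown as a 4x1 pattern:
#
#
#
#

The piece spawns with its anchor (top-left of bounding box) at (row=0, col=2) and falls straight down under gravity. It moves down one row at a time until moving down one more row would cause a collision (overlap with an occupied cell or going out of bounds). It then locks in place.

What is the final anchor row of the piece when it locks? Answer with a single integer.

Answer: 0

Derivation:
Spawn at (row=0, col=2). Try each row:
  row 0: fits
  row 1: blocked -> lock at row 0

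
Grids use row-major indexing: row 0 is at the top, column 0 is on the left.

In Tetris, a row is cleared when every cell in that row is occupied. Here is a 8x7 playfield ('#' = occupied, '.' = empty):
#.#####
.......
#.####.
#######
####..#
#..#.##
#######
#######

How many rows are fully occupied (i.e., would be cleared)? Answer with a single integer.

Check each row:
  row 0: 1 empty cell -> not full
  row 1: 7 empty cells -> not full
  row 2: 2 empty cells -> not full
  row 3: 0 empty cells -> FULL (clear)
  row 4: 2 empty cells -> not full
  row 5: 3 empty cells -> not full
  row 6: 0 empty cells -> FULL (clear)
  row 7: 0 empty cells -> FULL (clear)
Total rows cleared: 3

Answer: 3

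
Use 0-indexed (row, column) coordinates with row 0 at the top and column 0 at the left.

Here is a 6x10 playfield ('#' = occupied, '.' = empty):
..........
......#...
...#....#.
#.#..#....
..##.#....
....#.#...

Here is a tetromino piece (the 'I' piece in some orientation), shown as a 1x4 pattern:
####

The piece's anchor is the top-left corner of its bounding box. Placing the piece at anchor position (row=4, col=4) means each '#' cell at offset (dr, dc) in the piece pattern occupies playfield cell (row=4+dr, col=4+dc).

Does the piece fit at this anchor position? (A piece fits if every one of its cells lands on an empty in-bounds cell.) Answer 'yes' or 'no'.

Check each piece cell at anchor (4, 4):
  offset (0,0) -> (4,4): empty -> OK
  offset (0,1) -> (4,5): occupied ('#') -> FAIL
  offset (0,2) -> (4,6): empty -> OK
  offset (0,3) -> (4,7): empty -> OK
All cells valid: no

Answer: no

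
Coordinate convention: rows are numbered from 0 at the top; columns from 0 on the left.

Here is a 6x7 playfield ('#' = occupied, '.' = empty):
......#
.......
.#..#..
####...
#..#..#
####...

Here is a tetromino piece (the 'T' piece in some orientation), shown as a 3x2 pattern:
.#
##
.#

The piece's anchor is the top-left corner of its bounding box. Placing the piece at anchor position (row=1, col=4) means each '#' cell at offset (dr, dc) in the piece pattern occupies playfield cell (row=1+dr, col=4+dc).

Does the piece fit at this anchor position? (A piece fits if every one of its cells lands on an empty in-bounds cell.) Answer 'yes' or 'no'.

Answer: no

Derivation:
Check each piece cell at anchor (1, 4):
  offset (0,1) -> (1,5): empty -> OK
  offset (1,0) -> (2,4): occupied ('#') -> FAIL
  offset (1,1) -> (2,5): empty -> OK
  offset (2,1) -> (3,5): empty -> OK
All cells valid: no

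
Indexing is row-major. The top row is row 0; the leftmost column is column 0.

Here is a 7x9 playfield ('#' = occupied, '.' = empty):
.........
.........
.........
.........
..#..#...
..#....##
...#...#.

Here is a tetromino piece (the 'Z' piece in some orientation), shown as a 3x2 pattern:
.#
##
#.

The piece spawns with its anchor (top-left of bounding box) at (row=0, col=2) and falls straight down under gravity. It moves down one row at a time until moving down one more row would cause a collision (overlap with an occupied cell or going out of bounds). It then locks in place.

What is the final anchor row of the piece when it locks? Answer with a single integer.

Answer: 1

Derivation:
Spawn at (row=0, col=2). Try each row:
  row 0: fits
  row 1: fits
  row 2: blocked -> lock at row 1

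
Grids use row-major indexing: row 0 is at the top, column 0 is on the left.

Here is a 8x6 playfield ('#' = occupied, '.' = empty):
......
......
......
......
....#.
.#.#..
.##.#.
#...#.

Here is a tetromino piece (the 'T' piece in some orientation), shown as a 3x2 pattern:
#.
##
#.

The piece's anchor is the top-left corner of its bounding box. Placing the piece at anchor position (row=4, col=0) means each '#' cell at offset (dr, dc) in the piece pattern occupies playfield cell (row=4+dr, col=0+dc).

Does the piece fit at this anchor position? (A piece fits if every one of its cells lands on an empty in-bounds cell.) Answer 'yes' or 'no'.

Answer: no

Derivation:
Check each piece cell at anchor (4, 0):
  offset (0,0) -> (4,0): empty -> OK
  offset (1,0) -> (5,0): empty -> OK
  offset (1,1) -> (5,1): occupied ('#') -> FAIL
  offset (2,0) -> (6,0): empty -> OK
All cells valid: no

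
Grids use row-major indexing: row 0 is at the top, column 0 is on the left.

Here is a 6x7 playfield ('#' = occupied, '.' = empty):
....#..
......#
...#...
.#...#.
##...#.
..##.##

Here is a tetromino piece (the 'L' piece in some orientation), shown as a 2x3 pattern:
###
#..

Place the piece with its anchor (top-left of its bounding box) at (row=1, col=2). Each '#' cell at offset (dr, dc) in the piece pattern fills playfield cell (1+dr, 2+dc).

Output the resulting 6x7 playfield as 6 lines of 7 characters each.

Fill (1+0,2+0) = (1,2)
Fill (1+0,2+1) = (1,3)
Fill (1+0,2+2) = (1,4)
Fill (1+1,2+0) = (2,2)

Answer: ....#..
..###.#
..##...
.#...#.
##...#.
..##.##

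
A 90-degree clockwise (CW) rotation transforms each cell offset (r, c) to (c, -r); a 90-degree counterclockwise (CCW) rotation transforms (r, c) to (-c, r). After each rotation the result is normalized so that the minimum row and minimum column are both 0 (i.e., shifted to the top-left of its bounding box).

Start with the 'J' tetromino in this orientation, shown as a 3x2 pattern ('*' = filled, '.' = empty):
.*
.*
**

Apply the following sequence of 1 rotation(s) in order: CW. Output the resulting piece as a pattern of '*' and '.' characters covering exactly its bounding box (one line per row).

Answer: *..
***

Derivation:
Start:
.*
.*
**
After rotation 1 (CW):
*..
***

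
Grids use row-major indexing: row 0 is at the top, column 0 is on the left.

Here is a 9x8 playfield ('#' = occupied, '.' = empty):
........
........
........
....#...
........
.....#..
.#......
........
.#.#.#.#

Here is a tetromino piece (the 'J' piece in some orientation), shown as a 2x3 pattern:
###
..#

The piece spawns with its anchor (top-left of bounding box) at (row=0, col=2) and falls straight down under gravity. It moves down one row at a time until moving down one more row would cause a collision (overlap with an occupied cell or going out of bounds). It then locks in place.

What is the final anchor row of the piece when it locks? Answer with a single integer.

Answer: 1

Derivation:
Spawn at (row=0, col=2). Try each row:
  row 0: fits
  row 1: fits
  row 2: blocked -> lock at row 1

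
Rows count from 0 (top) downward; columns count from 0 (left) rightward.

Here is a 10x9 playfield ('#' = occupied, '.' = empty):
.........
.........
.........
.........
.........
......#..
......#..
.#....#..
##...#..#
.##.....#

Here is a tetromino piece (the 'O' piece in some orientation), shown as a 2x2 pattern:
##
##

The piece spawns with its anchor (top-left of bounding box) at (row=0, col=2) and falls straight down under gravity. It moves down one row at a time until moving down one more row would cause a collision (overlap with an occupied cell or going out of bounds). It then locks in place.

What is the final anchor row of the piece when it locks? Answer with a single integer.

Spawn at (row=0, col=2). Try each row:
  row 0: fits
  row 1: fits
  row 2: fits
  row 3: fits
  row 4: fits
  row 5: fits
  row 6: fits
  row 7: fits
  row 8: blocked -> lock at row 7

Answer: 7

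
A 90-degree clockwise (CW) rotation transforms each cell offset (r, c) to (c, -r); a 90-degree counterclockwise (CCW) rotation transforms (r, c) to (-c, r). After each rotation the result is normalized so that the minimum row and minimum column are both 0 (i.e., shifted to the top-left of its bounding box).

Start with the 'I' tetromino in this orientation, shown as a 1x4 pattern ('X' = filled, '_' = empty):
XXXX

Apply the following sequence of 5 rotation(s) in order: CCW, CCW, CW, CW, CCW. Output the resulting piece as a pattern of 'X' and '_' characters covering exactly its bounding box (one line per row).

Answer: X
X
X
X

Derivation:
Start:
XXXX
After rotation 1 (CCW):
X
X
X
X
After rotation 2 (CCW):
XXXX
After rotation 3 (CW):
X
X
X
X
After rotation 4 (CW):
XXXX
After rotation 5 (CCW):
X
X
X
X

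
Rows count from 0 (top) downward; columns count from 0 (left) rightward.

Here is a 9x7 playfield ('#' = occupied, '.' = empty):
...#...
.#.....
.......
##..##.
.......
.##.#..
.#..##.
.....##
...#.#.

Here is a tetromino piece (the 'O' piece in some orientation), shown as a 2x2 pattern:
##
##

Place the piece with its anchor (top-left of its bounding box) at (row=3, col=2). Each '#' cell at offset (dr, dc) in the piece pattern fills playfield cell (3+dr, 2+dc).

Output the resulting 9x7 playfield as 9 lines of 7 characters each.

Fill (3+0,2+0) = (3,2)
Fill (3+0,2+1) = (3,3)
Fill (3+1,2+0) = (4,2)
Fill (3+1,2+1) = (4,3)

Answer: ...#...
.#.....
.......
######.
..##...
.##.#..
.#..##.
.....##
...#.#.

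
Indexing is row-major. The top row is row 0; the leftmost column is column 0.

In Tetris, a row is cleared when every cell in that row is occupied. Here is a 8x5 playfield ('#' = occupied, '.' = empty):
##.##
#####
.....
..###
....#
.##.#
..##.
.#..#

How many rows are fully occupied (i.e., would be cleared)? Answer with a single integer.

Answer: 1

Derivation:
Check each row:
  row 0: 1 empty cell -> not full
  row 1: 0 empty cells -> FULL (clear)
  row 2: 5 empty cells -> not full
  row 3: 2 empty cells -> not full
  row 4: 4 empty cells -> not full
  row 5: 2 empty cells -> not full
  row 6: 3 empty cells -> not full
  row 7: 3 empty cells -> not full
Total rows cleared: 1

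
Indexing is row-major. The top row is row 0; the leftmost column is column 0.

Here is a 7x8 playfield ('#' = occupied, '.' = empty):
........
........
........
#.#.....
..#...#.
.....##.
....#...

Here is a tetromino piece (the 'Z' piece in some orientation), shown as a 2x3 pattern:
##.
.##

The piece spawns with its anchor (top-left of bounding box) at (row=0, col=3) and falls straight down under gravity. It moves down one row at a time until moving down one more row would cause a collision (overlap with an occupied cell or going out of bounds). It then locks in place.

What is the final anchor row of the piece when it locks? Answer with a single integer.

Answer: 3

Derivation:
Spawn at (row=0, col=3). Try each row:
  row 0: fits
  row 1: fits
  row 2: fits
  row 3: fits
  row 4: blocked -> lock at row 3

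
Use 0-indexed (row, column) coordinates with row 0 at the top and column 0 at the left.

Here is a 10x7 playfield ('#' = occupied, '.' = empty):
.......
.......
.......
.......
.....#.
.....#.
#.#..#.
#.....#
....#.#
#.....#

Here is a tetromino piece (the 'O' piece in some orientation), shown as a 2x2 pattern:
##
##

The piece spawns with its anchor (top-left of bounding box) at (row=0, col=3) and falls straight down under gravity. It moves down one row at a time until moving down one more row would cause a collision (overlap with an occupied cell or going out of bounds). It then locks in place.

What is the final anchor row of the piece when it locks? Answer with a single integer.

Answer: 6

Derivation:
Spawn at (row=0, col=3). Try each row:
  row 0: fits
  row 1: fits
  row 2: fits
  row 3: fits
  row 4: fits
  row 5: fits
  row 6: fits
  row 7: blocked -> lock at row 6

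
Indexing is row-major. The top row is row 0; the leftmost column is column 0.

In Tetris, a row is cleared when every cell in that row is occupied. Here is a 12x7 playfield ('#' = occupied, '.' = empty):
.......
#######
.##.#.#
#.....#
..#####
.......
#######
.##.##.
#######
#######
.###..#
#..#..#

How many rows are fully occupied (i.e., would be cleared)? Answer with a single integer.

Answer: 4

Derivation:
Check each row:
  row 0: 7 empty cells -> not full
  row 1: 0 empty cells -> FULL (clear)
  row 2: 3 empty cells -> not full
  row 3: 5 empty cells -> not full
  row 4: 2 empty cells -> not full
  row 5: 7 empty cells -> not full
  row 6: 0 empty cells -> FULL (clear)
  row 7: 3 empty cells -> not full
  row 8: 0 empty cells -> FULL (clear)
  row 9: 0 empty cells -> FULL (clear)
  row 10: 3 empty cells -> not full
  row 11: 4 empty cells -> not full
Total rows cleared: 4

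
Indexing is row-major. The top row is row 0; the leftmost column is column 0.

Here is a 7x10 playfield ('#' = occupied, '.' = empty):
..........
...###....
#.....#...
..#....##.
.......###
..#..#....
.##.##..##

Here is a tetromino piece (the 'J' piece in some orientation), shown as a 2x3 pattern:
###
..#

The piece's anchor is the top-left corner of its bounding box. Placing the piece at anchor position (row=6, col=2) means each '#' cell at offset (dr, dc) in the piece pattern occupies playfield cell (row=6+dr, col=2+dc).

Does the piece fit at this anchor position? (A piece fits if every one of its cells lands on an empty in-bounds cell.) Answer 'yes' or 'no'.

Check each piece cell at anchor (6, 2):
  offset (0,0) -> (6,2): occupied ('#') -> FAIL
  offset (0,1) -> (6,3): empty -> OK
  offset (0,2) -> (6,4): occupied ('#') -> FAIL
  offset (1,2) -> (7,4): out of bounds -> FAIL
All cells valid: no

Answer: no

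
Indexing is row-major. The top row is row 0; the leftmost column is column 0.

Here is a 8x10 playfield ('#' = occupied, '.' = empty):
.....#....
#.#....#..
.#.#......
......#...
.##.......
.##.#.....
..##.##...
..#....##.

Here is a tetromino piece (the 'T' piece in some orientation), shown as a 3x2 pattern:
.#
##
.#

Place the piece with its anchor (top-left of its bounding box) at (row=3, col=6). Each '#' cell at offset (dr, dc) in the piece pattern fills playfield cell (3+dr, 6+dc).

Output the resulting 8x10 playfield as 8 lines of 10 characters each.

Answer: .....#....
#.#....#..
.#.#......
......##..
.##...##..
.##.#..#..
..##.##...
..#....##.

Derivation:
Fill (3+0,6+1) = (3,7)
Fill (3+1,6+0) = (4,6)
Fill (3+1,6+1) = (4,7)
Fill (3+2,6+1) = (5,7)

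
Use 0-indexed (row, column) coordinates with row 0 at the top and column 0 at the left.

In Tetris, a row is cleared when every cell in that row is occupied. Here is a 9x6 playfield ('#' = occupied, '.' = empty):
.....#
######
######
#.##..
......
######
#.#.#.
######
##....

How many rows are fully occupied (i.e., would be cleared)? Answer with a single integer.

Answer: 4

Derivation:
Check each row:
  row 0: 5 empty cells -> not full
  row 1: 0 empty cells -> FULL (clear)
  row 2: 0 empty cells -> FULL (clear)
  row 3: 3 empty cells -> not full
  row 4: 6 empty cells -> not full
  row 5: 0 empty cells -> FULL (clear)
  row 6: 3 empty cells -> not full
  row 7: 0 empty cells -> FULL (clear)
  row 8: 4 empty cells -> not full
Total rows cleared: 4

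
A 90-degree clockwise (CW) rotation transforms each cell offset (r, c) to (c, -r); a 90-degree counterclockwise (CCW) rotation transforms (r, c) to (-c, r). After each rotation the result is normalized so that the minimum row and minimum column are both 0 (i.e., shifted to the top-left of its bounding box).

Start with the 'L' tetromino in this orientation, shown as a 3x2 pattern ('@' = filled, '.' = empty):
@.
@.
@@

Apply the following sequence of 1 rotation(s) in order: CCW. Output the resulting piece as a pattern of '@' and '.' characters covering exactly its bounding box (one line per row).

Answer: ..@
@@@

Derivation:
Start:
@.
@.
@@
After rotation 1 (CCW):
..@
@@@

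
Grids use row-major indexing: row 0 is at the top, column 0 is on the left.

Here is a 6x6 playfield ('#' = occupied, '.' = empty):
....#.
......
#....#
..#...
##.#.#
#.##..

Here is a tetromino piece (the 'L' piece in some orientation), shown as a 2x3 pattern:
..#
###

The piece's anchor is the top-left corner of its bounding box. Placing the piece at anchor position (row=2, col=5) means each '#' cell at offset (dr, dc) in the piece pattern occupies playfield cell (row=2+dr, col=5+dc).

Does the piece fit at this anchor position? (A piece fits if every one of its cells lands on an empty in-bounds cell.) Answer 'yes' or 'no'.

Answer: no

Derivation:
Check each piece cell at anchor (2, 5):
  offset (0,2) -> (2,7): out of bounds -> FAIL
  offset (1,0) -> (3,5): empty -> OK
  offset (1,1) -> (3,6): out of bounds -> FAIL
  offset (1,2) -> (3,7): out of bounds -> FAIL
All cells valid: no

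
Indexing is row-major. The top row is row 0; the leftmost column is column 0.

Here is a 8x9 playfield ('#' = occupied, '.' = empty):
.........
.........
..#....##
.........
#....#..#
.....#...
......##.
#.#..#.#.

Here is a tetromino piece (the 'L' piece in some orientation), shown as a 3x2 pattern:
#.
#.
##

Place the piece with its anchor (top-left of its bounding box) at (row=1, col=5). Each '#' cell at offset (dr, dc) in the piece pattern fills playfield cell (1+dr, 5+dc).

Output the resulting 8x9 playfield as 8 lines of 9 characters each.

Fill (1+0,5+0) = (1,5)
Fill (1+1,5+0) = (2,5)
Fill (1+2,5+0) = (3,5)
Fill (1+2,5+1) = (3,6)

Answer: .........
.....#...
..#..#.##
.....##..
#....#..#
.....#...
......##.
#.#..#.#.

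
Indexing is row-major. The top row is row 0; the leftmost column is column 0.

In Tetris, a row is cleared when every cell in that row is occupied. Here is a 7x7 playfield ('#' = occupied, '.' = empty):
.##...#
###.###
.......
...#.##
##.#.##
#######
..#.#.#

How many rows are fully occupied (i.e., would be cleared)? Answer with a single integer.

Answer: 1

Derivation:
Check each row:
  row 0: 4 empty cells -> not full
  row 1: 1 empty cell -> not full
  row 2: 7 empty cells -> not full
  row 3: 4 empty cells -> not full
  row 4: 2 empty cells -> not full
  row 5: 0 empty cells -> FULL (clear)
  row 6: 4 empty cells -> not full
Total rows cleared: 1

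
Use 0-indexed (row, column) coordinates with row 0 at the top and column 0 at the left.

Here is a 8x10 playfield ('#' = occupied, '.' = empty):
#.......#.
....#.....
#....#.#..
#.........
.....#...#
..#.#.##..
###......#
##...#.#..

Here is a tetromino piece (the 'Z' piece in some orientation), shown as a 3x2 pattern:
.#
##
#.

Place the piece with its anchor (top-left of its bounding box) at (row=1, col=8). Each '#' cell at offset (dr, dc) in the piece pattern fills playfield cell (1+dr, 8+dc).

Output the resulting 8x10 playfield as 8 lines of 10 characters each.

Fill (1+0,8+1) = (1,9)
Fill (1+1,8+0) = (2,8)
Fill (1+1,8+1) = (2,9)
Fill (1+2,8+0) = (3,8)

Answer: #.......#.
....#....#
#....#.###
#.......#.
.....#...#
..#.#.##..
###......#
##...#.#..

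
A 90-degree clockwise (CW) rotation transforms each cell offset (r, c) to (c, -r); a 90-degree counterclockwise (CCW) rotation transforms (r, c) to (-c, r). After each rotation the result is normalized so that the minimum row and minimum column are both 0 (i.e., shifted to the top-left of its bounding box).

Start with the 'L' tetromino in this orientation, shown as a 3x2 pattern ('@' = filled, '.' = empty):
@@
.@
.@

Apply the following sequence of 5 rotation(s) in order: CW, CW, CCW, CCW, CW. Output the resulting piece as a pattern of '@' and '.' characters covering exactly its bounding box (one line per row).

Start:
@@
.@
.@
After rotation 1 (CW):
..@
@@@
After rotation 2 (CW):
@.
@.
@@
After rotation 3 (CCW):
..@
@@@
After rotation 4 (CCW):
@@
.@
.@
After rotation 5 (CW):
..@
@@@

Answer: ..@
@@@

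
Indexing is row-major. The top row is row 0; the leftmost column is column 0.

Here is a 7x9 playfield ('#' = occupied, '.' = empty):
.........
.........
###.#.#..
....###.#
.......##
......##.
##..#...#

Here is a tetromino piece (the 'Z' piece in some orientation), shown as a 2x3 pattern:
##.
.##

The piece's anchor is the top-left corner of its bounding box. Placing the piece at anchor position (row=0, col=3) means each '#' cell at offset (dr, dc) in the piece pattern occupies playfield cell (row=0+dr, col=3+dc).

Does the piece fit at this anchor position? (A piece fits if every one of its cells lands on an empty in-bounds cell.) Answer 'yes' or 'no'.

Answer: yes

Derivation:
Check each piece cell at anchor (0, 3):
  offset (0,0) -> (0,3): empty -> OK
  offset (0,1) -> (0,4): empty -> OK
  offset (1,1) -> (1,4): empty -> OK
  offset (1,2) -> (1,5): empty -> OK
All cells valid: yes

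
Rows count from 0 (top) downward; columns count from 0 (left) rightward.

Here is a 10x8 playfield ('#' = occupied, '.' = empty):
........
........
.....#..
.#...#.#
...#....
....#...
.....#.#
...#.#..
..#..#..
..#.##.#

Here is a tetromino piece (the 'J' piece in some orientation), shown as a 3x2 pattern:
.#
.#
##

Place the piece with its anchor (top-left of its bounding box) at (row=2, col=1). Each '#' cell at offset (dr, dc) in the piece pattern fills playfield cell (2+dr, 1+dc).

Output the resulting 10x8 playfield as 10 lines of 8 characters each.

Fill (2+0,1+1) = (2,2)
Fill (2+1,1+1) = (3,2)
Fill (2+2,1+0) = (4,1)
Fill (2+2,1+1) = (4,2)

Answer: ........
........
..#..#..
.##..#.#
.###....
....#...
.....#.#
...#.#..
..#..#..
..#.##.#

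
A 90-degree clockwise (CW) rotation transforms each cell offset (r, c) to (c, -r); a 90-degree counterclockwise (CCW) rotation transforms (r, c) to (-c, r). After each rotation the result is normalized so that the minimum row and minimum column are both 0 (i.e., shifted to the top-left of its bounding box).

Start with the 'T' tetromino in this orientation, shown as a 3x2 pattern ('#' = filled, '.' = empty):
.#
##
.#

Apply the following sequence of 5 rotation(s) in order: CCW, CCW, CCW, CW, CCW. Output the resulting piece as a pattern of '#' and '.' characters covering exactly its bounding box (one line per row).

Answer: .#.
###

Derivation:
Start:
.#
##
.#
After rotation 1 (CCW):
###
.#.
After rotation 2 (CCW):
#.
##
#.
After rotation 3 (CCW):
.#.
###
After rotation 4 (CW):
#.
##
#.
After rotation 5 (CCW):
.#.
###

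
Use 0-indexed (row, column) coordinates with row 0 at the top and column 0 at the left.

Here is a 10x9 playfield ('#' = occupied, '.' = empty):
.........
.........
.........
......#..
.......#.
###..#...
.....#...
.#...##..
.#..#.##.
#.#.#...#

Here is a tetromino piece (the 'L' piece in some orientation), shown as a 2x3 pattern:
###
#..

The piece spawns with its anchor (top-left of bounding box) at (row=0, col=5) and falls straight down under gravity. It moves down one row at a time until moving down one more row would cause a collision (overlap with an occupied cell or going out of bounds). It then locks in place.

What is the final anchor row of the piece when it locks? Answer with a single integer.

Spawn at (row=0, col=5). Try each row:
  row 0: fits
  row 1: fits
  row 2: fits
  row 3: blocked -> lock at row 2

Answer: 2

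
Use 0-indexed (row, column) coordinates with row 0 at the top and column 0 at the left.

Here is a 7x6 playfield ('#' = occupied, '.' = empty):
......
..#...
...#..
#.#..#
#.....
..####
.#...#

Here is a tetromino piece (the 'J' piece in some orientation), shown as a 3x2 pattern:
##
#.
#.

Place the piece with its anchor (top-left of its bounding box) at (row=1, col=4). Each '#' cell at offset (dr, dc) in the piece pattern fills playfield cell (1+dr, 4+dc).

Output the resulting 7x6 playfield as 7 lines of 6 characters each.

Answer: ......
..#.##
...##.
#.#.##
#.....
..####
.#...#

Derivation:
Fill (1+0,4+0) = (1,4)
Fill (1+0,4+1) = (1,5)
Fill (1+1,4+0) = (2,4)
Fill (1+2,4+0) = (3,4)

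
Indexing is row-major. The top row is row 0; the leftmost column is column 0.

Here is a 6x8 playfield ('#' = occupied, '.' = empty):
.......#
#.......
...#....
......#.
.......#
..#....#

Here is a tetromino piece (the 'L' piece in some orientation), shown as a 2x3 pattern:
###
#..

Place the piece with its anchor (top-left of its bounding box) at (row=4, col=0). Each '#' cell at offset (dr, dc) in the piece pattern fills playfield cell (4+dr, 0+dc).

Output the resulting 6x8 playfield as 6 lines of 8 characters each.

Answer: .......#
#.......
...#....
......#.
###....#
#.#....#

Derivation:
Fill (4+0,0+0) = (4,0)
Fill (4+0,0+1) = (4,1)
Fill (4+0,0+2) = (4,2)
Fill (4+1,0+0) = (5,0)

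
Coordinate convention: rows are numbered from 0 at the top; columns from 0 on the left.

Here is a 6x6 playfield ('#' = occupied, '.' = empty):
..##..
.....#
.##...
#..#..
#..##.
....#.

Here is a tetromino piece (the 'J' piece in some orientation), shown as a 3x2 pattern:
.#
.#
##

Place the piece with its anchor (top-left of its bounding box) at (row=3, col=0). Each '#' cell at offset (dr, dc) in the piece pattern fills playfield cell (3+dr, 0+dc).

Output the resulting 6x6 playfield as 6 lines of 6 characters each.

Answer: ..##..
.....#
.##...
##.#..
##.##.
##..#.

Derivation:
Fill (3+0,0+1) = (3,1)
Fill (3+1,0+1) = (4,1)
Fill (3+2,0+0) = (5,0)
Fill (3+2,0+1) = (5,1)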